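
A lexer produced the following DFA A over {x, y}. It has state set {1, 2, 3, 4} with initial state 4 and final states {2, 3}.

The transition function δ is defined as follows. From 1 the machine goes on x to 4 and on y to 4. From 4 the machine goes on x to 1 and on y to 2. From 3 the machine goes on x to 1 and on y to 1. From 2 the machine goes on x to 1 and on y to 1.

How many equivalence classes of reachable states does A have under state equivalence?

3

First remove the unreachable states {3}; 3 states remain.
Initial partition by acceptance: {2} | {1,4}.
Refine {1,4} on symbol y: members go to different blocks, giving {1} and {4}.
The partition is now stable with 3 blocks: {2} | {1} | {4}.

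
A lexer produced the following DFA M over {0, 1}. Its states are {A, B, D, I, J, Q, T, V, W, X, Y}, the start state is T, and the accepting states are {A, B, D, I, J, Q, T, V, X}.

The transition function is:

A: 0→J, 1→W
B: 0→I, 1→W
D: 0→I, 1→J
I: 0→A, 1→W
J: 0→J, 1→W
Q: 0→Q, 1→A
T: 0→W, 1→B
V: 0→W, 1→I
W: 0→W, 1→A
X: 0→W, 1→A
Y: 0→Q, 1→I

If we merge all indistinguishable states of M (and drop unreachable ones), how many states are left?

Reachable states from the start: {A,B,I,J,T,W}. Unreachable: {D,Q,V,X,Y} — drop them.
Start with accepting vs non-accepting: {A,B,I,J,T} | {W}.
Refine {A,B,I,J,T} on symbol 0: members go to different blocks, giving {A,B,I,J} and {T}.
The partition is now stable with 3 blocks: {A,B,I,J} | {W} | {T}.

3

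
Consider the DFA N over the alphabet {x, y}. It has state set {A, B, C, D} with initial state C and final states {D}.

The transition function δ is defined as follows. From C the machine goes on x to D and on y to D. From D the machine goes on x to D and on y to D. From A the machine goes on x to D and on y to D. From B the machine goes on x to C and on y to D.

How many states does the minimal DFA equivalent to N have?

States {A,B} cannot be reached from the start state, so discard them.
Start with accepting vs non-accepting: {D} | {C}.
No further refinement is possible. Final partition (2 blocks): {D} | {C}.

2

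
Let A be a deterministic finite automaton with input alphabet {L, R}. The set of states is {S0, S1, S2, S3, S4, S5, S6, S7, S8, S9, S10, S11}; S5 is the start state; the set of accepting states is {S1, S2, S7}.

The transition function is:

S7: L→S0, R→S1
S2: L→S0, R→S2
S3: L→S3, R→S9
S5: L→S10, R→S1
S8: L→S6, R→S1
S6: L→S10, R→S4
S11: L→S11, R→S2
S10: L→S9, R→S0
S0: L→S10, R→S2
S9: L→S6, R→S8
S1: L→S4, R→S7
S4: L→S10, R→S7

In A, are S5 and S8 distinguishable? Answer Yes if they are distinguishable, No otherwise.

First remove the unreachable states {S3,S11}; 10 states remain.
P0 = {S1,S2,S7} | {S0,S4,S5,S6,S8,S9,S10}.
On input R, block {S0,S4,S5,S6,S8,S9,S10} splits into {S0,S4,S5,S8} and {S6,S9,S10}.
Stable partition: {S1,S2,S7} | {S0,S4,S5,S8} | {S6,S9,S10} — 3 equivalence classes.
S5 and S8 lie in the same block of the stable partition, so they are equivalent — no string distinguishes them.

No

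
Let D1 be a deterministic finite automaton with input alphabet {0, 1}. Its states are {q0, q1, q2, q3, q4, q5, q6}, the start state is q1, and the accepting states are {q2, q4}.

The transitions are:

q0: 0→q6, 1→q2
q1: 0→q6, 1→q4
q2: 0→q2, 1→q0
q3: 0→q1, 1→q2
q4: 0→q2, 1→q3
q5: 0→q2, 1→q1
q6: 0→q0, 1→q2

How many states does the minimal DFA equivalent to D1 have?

States {q5} cannot be reached from the start state, so discard them.
Start with accepting vs non-accepting: {q2,q4} | {q0,q1,q3,q6}.
No further refinement is possible. Final partition (2 blocks): {q2,q4} | {q0,q1,q3,q6}.

2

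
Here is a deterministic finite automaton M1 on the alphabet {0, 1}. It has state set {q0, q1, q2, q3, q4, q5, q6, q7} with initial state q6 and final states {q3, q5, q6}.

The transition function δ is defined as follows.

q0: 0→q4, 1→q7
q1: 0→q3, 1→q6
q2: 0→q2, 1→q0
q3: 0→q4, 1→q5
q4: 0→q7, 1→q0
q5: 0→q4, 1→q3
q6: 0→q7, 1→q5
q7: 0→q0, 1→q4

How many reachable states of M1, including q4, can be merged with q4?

3

First remove the unreachable states {q1,q2}; 6 states remain.
Initial partition by acceptance: {q3,q5,q6} | {q0,q4,q7}.
No further refinement is possible. Final partition (2 blocks): {q3,q5,q6} | {q0,q4,q7}.
The equivalence class containing q4 is {q0,q4,q7}, of size 3.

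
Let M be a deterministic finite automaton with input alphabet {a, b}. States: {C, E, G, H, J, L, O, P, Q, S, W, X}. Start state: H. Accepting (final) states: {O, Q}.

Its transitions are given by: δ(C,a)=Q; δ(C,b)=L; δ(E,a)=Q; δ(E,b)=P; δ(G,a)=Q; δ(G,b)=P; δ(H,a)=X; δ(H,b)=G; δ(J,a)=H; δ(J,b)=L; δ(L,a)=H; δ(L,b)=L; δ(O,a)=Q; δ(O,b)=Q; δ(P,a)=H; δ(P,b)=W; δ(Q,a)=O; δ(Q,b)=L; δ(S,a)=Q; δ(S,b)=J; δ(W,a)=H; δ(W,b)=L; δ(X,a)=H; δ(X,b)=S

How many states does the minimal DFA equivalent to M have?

5

First remove the unreachable states {C,E}; 10 states remain.
P0 = {O,Q} | {G,H,J,L,P,S,W,X}.
Split {O,Q} by δ(·,b) → {O} and {Q}.
Refine {G,H,J,L,P,S,W,X} on symbol a: members go to different blocks, giving {H,J,L,P,W,X} and {G,S}.
Refine {H,J,L,P,W,X} on symbol b: members go to different blocks, giving {J,L,P,W} and {H,X}.
The partition is now stable with 5 blocks: {O} | {J,L,P,W} | {Q} | {G,S} | {H,X}.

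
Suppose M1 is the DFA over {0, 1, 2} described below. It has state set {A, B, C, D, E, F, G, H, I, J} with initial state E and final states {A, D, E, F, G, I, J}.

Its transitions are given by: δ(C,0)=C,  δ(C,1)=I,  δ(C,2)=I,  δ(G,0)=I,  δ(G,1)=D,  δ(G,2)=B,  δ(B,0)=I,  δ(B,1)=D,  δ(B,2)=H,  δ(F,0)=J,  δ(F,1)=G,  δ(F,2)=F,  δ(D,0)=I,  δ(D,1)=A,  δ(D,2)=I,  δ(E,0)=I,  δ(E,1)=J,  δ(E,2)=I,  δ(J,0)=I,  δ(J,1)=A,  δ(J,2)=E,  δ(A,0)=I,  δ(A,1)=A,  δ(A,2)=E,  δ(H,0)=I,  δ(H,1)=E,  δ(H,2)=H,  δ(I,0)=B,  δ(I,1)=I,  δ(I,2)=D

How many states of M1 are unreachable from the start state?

No path from E leads to C, F, G; the other 7 states are all reachable.

3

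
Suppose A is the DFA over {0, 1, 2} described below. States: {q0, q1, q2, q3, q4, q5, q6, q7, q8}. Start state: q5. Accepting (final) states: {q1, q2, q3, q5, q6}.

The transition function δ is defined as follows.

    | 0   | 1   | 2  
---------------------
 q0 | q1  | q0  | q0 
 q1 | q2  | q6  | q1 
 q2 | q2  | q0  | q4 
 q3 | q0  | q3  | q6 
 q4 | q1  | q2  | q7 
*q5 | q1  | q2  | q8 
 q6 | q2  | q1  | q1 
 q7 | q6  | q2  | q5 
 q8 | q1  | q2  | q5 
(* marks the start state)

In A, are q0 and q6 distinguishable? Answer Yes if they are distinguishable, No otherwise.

Yes

Reachable states from the start: {q0,q1,q2,q4,q5,q6,q7,q8}. Unreachable: {q3} — drop them.
Initial partition by acceptance: {q1,q2,q5,q6} | {q0,q4,q7,q8}.
On input 1, block {q1,q2,q5,q6} splits into {q1,q5,q6} and {q2}.
On input 0, block {q1,q5,q6} splits into {q1,q6} and {q5}.
Refine {q0,q4,q7,q8} on symbol 1: members go to different blocks, giving {q4,q7,q8} and {q0}.
On input 2, block {q4,q7,q8} splits into {q7,q8} and {q4}.
Stable partition: {q1,q6} | {q7,q8} | {q2} | {q5} | {q0} | {q4} — 6 equivalence classes.
q0 and q6 end up in different blocks, so they are distinguishable. For instance, the string 'ε' is accepted from only q6.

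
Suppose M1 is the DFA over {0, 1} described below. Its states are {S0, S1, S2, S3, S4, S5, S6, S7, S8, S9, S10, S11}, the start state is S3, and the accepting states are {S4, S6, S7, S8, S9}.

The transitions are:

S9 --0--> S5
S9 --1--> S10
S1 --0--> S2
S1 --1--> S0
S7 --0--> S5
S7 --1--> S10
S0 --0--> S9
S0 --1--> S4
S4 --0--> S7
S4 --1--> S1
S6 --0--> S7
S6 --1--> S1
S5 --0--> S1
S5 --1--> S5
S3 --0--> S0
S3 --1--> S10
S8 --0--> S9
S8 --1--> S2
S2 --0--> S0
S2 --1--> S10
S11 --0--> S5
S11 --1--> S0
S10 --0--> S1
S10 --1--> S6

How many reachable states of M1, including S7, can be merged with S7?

2

States {S8,S11} cannot be reached from the start state, so discard them.
Initial partition by acceptance: {S4,S6,S7,S9} | {S0,S1,S2,S3,S5,S10}.
Refine {S4,S6,S7,S9} on symbol 0: members go to different blocks, giving {S4,S6} and {S7,S9}.
Refine {S0,S1,S2,S3,S5,S10} on symbol 0: members go to different blocks, giving {S1,S2,S3,S5,S10} and {S0}.
Refine {S1,S2,S3,S5,S10} on symbol 0: members go to different blocks, giving {S1,S5,S10} and {S2,S3}.
Split {S1,S5,S10} by δ(·,0) → {S5,S10} and {S1}.
On input 1, block {S5,S10} splits into {S5} and {S10}.
No further refinement is possible. Final partition (7 blocks): {S4,S6} | {S5} | {S7,S9} | {S0} | {S2,S3} | {S1} | {S10}.
The equivalence class containing S7 is {S7,S9}, of size 2.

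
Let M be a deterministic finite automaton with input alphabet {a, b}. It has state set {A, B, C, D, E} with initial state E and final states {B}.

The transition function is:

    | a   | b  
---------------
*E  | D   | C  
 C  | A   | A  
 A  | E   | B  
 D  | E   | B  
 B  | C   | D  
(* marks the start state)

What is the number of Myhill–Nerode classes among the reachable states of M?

4

Every state is reachable, so we keep all 5.
Initial partition by acceptance: {B} | {A,C,D,E}.
On input b, block {A,C,D,E} splits into {A,D} and {C,E}.
Refine {C,E} on symbol b: members go to different blocks, giving {C} and {E}.
The partition is now stable with 4 blocks: {B} | {A,D} | {C} | {E}.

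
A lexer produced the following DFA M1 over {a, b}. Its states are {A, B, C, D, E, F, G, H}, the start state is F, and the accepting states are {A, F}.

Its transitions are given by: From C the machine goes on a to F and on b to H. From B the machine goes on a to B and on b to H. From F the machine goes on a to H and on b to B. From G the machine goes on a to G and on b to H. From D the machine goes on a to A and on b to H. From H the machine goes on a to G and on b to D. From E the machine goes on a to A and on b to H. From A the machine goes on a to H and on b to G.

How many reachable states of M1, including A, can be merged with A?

2

States {C,E} cannot be reached from the start state, so discard them.
P0 = {A,F} | {B,D,G,H}.
On input a, block {B,D,G,H} splits into {B,G,H} and {D}.
Refine {B,G,H} on symbol b: members go to different blocks, giving {B,G} and {H}.
No further refinement is possible. Final partition (4 blocks): {A,F} | {B,G} | {D} | {H}.
The equivalence class containing A is {A,F}, of size 2.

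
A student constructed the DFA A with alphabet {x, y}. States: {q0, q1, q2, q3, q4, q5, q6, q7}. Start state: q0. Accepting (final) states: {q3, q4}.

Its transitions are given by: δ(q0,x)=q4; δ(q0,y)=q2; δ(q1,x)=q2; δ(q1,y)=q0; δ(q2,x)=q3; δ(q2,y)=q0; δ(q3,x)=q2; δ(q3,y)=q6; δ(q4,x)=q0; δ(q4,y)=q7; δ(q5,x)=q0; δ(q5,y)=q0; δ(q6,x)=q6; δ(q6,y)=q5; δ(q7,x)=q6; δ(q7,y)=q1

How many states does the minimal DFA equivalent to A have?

P0 = {q3,q4} | {q0,q1,q2,q5,q6,q7}.
On input x, block {q0,q1,q2,q5,q6,q7} splits into {q1,q5,q6,q7} and {q0,q2}.
Split {q1,q5,q6,q7} by δ(·,x) → {q1,q5} and {q6,q7}.
No further refinement is possible. Final partition (4 blocks): {q3,q4} | {q1,q5} | {q0,q2} | {q6,q7}.

4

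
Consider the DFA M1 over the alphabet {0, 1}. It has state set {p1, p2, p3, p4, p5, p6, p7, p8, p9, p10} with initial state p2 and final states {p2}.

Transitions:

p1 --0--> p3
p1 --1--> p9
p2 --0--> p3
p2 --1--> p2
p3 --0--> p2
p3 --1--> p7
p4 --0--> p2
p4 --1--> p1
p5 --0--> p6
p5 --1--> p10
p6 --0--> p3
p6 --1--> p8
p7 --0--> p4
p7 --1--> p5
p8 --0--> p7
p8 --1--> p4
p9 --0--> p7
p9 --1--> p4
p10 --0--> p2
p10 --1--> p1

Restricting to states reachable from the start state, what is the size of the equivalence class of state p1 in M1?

3

All states are reachable from the start state.
Initial partition by acceptance: {p2} | {p1,p3,p4,p5,p6,p7,p8,p9,p10}.
Refine {p1,p3,p4,p5,p6,p7,p8,p9,p10} on symbol 0: members go to different blocks, giving {p1,p5,p6,p7,p8,p9} and {p3,p4,p10}.
Refine {p1,p5,p6,p7,p8,p9} on symbol 0: members go to different blocks, giving {p1,p6,p7} and {p5,p8,p9}.
The partition is now stable with 4 blocks: {p2} | {p1,p6,p7} | {p3,p4,p10} | {p5,p8,p9}.
The equivalence class containing p1 is {p1,p6,p7}, of size 3.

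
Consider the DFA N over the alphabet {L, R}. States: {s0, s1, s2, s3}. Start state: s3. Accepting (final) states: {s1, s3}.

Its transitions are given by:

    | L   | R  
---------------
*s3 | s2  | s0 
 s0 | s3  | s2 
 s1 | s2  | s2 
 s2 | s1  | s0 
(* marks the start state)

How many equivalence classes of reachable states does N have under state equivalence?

2

Start with accepting vs non-accepting: {s1,s3} | {s0,s2}.
Stable partition: {s1,s3} | {s0,s2} — 2 equivalence classes.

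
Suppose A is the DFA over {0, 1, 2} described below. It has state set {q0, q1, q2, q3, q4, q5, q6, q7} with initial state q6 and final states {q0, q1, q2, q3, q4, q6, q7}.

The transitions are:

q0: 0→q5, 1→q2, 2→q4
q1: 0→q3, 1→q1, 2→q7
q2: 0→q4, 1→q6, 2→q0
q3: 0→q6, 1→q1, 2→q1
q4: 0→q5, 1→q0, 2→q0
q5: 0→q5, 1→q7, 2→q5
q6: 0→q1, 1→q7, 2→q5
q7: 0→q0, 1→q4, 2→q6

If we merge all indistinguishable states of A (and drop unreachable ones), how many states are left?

8

Every state is reachable, so we keep all 8.
Start with accepting vs non-accepting: {q0,q1,q2,q3,q4,q6,q7} | {q5}.
Split {q0,q1,q2,q3,q4,q6,q7} by δ(·,0) → {q1,q2,q3,q6,q7} and {q0,q4}.
Split {q1,q2,q3,q6,q7} by δ(·,0) → {q1,q3,q6} and {q2,q7}.
On input 1, block {q1,q3,q6} splits into {q1,q3} and {q6}.
Split {q1,q3} by δ(·,0) → {q1} and {q3}.
On input 1, block {q0,q4} splits into {q0} and {q4}.
On input 0, block {q2,q7} splits into {q2} and {q7}.
No further refinement is possible. Final partition (8 blocks): {q1} | {q5} | {q0} | {q2} | {q6} | {q3} | {q4} | {q7}.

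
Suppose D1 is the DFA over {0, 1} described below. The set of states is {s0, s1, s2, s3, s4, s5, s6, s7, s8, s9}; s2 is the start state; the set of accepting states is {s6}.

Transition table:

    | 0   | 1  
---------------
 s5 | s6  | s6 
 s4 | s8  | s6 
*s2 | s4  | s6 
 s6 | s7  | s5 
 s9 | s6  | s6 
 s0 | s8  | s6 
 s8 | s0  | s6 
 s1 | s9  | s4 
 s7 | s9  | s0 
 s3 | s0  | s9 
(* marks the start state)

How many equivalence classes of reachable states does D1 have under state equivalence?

First remove the unreachable states {s1,s3}; 8 states remain.
Initial partition by acceptance: {s6} | {s0,s2,s4,s5,s7,s8,s9}.
Refine {s0,s2,s4,s5,s7,s8,s9} on symbol 0: members go to different blocks, giving {s0,s2,s4,s7,s8} and {s5,s9}.
On input 0, block {s0,s2,s4,s7,s8} splits into {s0,s2,s4,s8} and {s7}.
Stable partition: {s6} | {s0,s2,s4,s8} | {s5,s9} | {s7} — 4 equivalence classes.

4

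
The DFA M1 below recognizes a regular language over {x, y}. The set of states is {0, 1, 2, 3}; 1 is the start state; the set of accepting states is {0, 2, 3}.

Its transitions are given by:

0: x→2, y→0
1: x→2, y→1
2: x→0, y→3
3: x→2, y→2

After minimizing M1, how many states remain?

Every state is reachable, so we keep all 4.
Start with accepting vs non-accepting: {0,2,3} | {1}.
No further refinement is possible. Final partition (2 blocks): {0,2,3} | {1}.

2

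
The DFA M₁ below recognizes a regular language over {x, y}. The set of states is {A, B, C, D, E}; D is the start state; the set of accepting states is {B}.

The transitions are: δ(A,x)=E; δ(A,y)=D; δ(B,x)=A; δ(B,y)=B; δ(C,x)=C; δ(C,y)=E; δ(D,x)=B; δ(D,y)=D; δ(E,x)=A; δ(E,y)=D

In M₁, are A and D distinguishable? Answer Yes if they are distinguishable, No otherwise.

Reachable states from the start: {A,B,D,E}. Unreachable: {C} — drop them.
P0 = {B} | {A,D,E}.
Refine {A,D,E} on symbol x: members go to different blocks, giving {A,E} and {D}.
Stable partition: {B} | {A,E} | {D} — 3 equivalence classes.
A and D end up in different blocks, so they are distinguishable. For instance, the string 'x' is accepted from only D.

Yes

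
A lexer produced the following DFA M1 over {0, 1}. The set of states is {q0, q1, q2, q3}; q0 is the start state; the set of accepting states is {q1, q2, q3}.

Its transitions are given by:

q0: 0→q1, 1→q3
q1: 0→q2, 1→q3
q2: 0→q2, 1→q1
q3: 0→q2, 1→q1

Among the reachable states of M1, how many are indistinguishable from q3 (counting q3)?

Every state is reachable, so we keep all 4.
Start with accepting vs non-accepting: {q1,q2,q3} | {q0}.
Stable partition: {q1,q2,q3} | {q0} — 2 equivalence classes.
State q3 belongs to the block {q1,q2,q3}, which has 3 states.

3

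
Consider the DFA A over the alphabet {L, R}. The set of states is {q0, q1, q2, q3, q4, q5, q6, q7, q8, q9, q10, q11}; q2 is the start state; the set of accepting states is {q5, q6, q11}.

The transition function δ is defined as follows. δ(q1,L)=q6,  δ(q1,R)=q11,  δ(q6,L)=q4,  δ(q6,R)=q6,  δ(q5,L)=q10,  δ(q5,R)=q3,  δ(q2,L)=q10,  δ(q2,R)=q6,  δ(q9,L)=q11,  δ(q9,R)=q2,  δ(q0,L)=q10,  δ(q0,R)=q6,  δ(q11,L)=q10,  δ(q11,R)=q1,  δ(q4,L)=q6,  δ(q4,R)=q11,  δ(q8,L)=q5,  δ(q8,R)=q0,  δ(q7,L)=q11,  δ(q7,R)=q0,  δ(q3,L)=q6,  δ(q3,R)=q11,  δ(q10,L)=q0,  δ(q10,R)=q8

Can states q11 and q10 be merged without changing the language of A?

No

First remove the unreachable states {q7,q9}; 10 states remain.
Start with accepting vs non-accepting: {q5,q6,q11} | {q0,q1,q2,q3,q4,q8,q10}.
Refine {q5,q6,q11} on symbol R: members go to different blocks, giving {q5,q11} and {q6}.
Split {q0,q1,q2,q3,q4,q8,q10} by δ(·,L) → {q0,q2,q10} and {q1,q3,q4} and {q8}.
Refine {q0,q2,q10} on symbol R: members go to different blocks, giving {q0,q2} and {q10}.
Stable partition: {q5,q11} | {q0,q2} | {q6} | {q1,q3,q4} | {q8} | {q10} — 6 equivalence classes.
q11 and q10 end up in different blocks, so they are distinguishable. For instance, the string 'ε' is accepted from only q11.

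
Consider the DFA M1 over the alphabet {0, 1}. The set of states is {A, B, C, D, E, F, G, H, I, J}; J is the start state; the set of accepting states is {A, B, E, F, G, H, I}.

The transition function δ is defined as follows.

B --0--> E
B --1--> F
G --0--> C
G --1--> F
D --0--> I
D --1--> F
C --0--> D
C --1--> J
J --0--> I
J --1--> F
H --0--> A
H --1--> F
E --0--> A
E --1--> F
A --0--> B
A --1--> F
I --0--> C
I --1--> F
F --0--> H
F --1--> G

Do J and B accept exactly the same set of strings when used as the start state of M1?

No

P0 = {A,B,E,F,G,H,I} | {C,D,J}.
Refine {A,B,E,F,G,H,I} on symbol 0: members go to different blocks, giving {A,B,E,F,H} and {G,I}.
Split {A,B,E,F,H} by δ(·,1) → {A,B,E,H} and {F}.
Split {C,D,J} by δ(·,0) → {D,J} and {C}.
No further refinement is possible. Final partition (5 blocks): {A,B,E,H} | {D,J} | {G,I} | {F} | {C}.
J and B end up in different blocks, so they are distinguishable. For instance, the string 'ε' is accepted from only B.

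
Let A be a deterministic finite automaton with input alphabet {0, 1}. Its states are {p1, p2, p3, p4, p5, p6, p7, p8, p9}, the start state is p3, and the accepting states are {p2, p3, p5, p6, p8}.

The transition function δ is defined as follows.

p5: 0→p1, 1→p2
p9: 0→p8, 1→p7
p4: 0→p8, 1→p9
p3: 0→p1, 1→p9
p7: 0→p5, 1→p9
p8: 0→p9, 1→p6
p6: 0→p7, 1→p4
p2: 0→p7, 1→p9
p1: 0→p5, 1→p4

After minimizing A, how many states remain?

3

Initial partition by acceptance: {p2,p3,p5,p6,p8} | {p1,p4,p7,p9}.
On input 1, block {p2,p3,p5,p6,p8} splits into {p2,p3,p6} and {p5,p8}.
The partition is now stable with 3 blocks: {p2,p3,p6} | {p1,p4,p7,p9} | {p5,p8}.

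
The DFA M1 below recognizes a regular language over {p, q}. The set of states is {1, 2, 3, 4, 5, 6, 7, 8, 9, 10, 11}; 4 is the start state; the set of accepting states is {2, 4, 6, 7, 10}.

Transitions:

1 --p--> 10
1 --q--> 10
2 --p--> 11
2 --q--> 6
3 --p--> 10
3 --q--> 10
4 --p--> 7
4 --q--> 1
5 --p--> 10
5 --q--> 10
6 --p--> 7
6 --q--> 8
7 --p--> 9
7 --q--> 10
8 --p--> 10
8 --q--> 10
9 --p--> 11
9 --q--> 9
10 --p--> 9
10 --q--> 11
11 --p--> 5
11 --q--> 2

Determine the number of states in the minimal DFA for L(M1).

7

First remove the unreachable states {3}; 10 states remain.
P0 = {2,4,6,7,10} | {1,5,8,9,11}.
Split {2,4,6,7,10} by δ(·,p) → {2,7,10} and {4,6}.
On input q, block {2,7,10} splits into {2} and {7} and {10}.
On input p, block {1,5,8,9,11} splits into {1,5,8} and {9,11}.
On input p, block {9,11} splits into {9} and {11}.
No further refinement is possible. Final partition (7 blocks): {2} | {1,5,8} | {4,6} | {7} | {10} | {9} | {11}.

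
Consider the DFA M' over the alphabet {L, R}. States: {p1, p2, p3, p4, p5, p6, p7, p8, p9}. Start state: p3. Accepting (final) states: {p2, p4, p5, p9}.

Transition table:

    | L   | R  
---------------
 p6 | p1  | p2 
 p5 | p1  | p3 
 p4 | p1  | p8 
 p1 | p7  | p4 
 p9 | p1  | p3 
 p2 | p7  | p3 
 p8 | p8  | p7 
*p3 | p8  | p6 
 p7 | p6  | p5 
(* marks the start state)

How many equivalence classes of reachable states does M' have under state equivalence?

3

States {p9} cannot be reached from the start state, so discard them.
Start with accepting vs non-accepting: {p2,p4,p5} | {p1,p3,p6,p7,p8}.
On input R, block {p1,p3,p6,p7,p8} splits into {p1,p6,p7} and {p3,p8}.
Stable partition: {p2,p4,p5} | {p1,p6,p7} | {p3,p8} — 3 equivalence classes.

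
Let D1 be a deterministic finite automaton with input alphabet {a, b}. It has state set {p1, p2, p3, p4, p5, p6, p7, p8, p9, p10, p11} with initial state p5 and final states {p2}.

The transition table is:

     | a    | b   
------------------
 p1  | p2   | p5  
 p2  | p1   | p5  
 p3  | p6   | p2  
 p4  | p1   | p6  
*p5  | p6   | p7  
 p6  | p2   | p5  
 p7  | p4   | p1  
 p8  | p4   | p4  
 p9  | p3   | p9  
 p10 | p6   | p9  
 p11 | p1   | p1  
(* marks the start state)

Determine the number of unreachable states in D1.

5

Starting at p5 and following transitions, the reachable set is {p1, p2, p4, p5, p6, p7}. That leaves p3, p8, p9, p10, p11 unreachable — 5 in total.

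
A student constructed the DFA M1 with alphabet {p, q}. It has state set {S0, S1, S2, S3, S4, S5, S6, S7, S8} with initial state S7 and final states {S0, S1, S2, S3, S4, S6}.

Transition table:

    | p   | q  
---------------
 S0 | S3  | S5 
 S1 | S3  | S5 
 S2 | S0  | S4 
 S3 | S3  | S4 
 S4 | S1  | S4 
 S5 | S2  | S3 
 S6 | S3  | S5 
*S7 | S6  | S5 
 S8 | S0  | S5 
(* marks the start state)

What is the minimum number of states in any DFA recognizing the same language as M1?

5

States {S8} cannot be reached from the start state, so discard them.
P0 = {S0,S1,S2,S3,S4,S6} | {S5,S7}.
On input q, block {S0,S1,S2,S3,S4,S6} splits into {S0,S1,S6} and {S2,S3,S4}.
On input p, block {S5,S7} splits into {S5} and {S7}.
On input p, block {S2,S3,S4} splits into {S2,S4} and {S3}.
No further refinement is possible. Final partition (5 blocks): {S0,S1,S6} | {S5} | {S2,S4} | {S7} | {S3}.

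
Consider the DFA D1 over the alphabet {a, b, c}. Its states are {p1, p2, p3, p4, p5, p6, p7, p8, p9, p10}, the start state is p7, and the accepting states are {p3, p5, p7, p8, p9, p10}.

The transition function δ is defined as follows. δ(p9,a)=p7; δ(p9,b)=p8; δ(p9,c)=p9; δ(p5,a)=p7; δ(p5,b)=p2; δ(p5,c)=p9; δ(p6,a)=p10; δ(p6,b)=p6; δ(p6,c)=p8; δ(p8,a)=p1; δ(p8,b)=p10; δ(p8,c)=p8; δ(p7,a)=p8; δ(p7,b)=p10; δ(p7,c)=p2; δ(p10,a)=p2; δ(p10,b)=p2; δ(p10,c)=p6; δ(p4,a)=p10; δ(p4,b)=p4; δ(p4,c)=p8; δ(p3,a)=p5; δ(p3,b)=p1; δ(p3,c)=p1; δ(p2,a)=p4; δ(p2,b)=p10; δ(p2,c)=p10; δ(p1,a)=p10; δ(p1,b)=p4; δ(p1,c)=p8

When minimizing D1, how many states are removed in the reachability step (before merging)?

BFS from p7 reaches {p1, p2, p4, p6, p7, p8, p10}; the 3 state(s) p3, p5, p9 are never visited.

3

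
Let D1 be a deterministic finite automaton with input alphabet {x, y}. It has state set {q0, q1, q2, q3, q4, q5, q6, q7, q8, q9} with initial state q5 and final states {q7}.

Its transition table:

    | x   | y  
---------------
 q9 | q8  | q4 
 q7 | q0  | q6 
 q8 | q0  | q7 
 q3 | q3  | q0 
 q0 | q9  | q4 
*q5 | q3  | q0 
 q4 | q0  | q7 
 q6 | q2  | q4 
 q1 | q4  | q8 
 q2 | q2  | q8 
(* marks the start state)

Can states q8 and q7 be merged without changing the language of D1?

No

States {q1} cannot be reached from the start state, so discard them.
P0 = {q7} | {q0,q2,q3,q4,q5,q6,q8,q9}.
Refine {q0,q2,q3,q4,q5,q6,q8,q9} on symbol y: members go to different blocks, giving {q0,q2,q3,q5,q6,q9} and {q4,q8}.
Split {q0,q2,q3,q5,q6,q9} by δ(·,x) → {q0,q2,q3,q5,q6} and {q9}.
Refine {q0,q2,q3,q5,q6} on symbol x: members go to different blocks, giving {q2,q3,q5,q6} and {q0}.
On input y, block {q2,q3,q5,q6} splits into {q2,q6} and {q3,q5}.
The partition is now stable with 6 blocks: {q7} | {q2,q6} | {q4,q8} | {q9} | {q0} | {q3,q5}.
q8 and q7 end up in different blocks, so they are distinguishable. For instance, the string 'ε' is accepted from only q7.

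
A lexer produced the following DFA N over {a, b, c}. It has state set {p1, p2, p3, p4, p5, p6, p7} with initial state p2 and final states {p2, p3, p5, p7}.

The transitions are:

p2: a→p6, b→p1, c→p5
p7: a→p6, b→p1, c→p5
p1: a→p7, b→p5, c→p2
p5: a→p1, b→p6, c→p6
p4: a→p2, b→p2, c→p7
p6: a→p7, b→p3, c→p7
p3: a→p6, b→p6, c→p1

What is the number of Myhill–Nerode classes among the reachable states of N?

3

Reachable states from the start: {p1,p2,p3,p5,p6,p7}. Unreachable: {p4} — drop them.
P0 = {p2,p3,p5,p7} | {p1,p6}.
On input c, block {p2,p3,p5,p7} splits into {p2,p7} and {p3,p5}.
No further refinement is possible. Final partition (3 blocks): {p2,p7} | {p1,p6} | {p3,p5}.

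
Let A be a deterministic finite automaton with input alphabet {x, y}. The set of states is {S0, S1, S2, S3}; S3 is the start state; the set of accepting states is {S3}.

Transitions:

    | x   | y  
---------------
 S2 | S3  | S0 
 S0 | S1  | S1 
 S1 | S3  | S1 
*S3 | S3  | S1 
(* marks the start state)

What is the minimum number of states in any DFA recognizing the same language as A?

2

States {S0,S2} cannot be reached from the start state, so discard them.
P0 = {S3} | {S1}.
No further refinement is possible. Final partition (2 blocks): {S3} | {S1}.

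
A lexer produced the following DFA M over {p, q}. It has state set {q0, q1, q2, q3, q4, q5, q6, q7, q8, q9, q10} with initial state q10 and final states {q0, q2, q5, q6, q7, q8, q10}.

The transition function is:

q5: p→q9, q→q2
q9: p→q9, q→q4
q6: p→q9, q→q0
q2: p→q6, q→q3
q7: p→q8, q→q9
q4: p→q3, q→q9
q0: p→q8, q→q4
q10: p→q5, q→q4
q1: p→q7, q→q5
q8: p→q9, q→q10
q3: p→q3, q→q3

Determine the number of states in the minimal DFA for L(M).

States {q1,q7} cannot be reached from the start state, so discard them.
Initial partition by acceptance: {q0,q2,q5,q6,q8,q10} | {q3,q4,q9}.
Split {q0,q2,q5,q6,q8,q10} by δ(·,p) → {q0,q2,q10} and {q5,q6,q8}.
The partition is now stable with 3 blocks: {q0,q2,q10} | {q3,q4,q9} | {q5,q6,q8}.

3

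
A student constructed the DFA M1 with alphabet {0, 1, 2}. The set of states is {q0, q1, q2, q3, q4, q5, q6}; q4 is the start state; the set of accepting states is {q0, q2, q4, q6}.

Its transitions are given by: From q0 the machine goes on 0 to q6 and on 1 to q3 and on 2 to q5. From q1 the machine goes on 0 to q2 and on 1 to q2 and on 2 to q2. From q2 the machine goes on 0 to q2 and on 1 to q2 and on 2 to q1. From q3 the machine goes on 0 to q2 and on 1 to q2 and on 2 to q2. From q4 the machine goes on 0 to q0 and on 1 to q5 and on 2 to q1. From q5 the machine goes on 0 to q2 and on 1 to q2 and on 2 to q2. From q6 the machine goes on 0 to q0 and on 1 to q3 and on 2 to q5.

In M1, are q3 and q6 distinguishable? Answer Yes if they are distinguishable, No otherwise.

Initial partition by acceptance: {q0,q2,q4,q6} | {q1,q3,q5}.
Split {q0,q2,q4,q6} by δ(·,1) → {q0,q4,q6} and {q2}.
No further refinement is possible. Final partition (3 blocks): {q0,q4,q6} | {q1,q3,q5} | {q2}.
q3 and q6 end up in different blocks, so they are distinguishable. For instance, the string 'ε' is accepted from only q6.

Yes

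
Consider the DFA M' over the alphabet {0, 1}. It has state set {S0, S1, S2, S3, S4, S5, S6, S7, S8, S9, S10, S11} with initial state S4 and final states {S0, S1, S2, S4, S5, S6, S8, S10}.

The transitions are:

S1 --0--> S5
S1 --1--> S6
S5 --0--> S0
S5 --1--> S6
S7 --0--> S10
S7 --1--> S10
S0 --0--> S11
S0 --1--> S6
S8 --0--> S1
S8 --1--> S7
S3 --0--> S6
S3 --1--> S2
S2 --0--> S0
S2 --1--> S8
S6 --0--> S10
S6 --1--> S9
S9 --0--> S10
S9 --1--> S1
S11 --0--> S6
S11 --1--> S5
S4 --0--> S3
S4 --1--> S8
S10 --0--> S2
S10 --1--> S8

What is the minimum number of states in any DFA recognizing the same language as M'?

All states are reachable from the start state.
P0 = {S0,S1,S2,S4,S5,S6,S8,S10} | {S3,S7,S9,S11}.
Refine {S0,S1,S2,S4,S5,S6,S8,S10} on symbol 0: members go to different blocks, giving {S1,S2,S5,S6,S8,S10} and {S0,S4}.
Refine {S1,S2,S5,S6,S8,S10} on symbol 0: members go to different blocks, giving {S1,S6,S8,S10} and {S2,S5}.
Refine {S1,S6,S8,S10} on symbol 0: members go to different blocks, giving {S1,S10} and {S6,S8}.
Split {S3,S7,S9,S11} by δ(·,0) → {S3,S11} and {S7,S9}.
The partition is now stable with 6 blocks: {S1,S10} | {S3,S11} | {S0,S4} | {S2,S5} | {S6,S8} | {S7,S9}.

6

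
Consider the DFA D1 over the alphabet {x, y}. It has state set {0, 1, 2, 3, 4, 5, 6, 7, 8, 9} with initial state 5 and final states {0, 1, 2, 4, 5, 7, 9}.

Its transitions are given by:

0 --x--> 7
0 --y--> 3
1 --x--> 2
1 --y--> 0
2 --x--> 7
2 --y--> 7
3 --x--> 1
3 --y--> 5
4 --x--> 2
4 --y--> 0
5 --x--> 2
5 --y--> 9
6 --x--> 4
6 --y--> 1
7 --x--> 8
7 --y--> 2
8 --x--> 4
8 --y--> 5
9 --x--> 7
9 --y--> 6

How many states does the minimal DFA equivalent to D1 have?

5

All states are reachable from the start state.
Initial partition by acceptance: {0,1,2,4,5,7,9} | {3,6,8}.
On input x, block {0,1,2,4,5,7,9} splits into {0,1,2,4,5,9} and {7}.
Refine {0,1,2,4,5,9} on symbol x: members go to different blocks, giving {0,2,9} and {1,4,5}.
Split {0,2,9} by δ(·,y) → {0,9} and {2}.
No further refinement is possible. Final partition (5 blocks): {0,9} | {3,6,8} | {7} | {1,4,5} | {2}.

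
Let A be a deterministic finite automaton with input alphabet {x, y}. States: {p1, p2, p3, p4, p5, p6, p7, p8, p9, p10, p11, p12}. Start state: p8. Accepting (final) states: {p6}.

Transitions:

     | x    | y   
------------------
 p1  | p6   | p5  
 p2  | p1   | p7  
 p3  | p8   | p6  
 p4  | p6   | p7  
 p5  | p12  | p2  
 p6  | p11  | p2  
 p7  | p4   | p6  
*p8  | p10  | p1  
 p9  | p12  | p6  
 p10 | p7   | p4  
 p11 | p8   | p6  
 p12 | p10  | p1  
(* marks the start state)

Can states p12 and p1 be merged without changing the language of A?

States {p3,p9} cannot be reached from the start state, so discard them.
Start with accepting vs non-accepting: {p6} | {p1,p2,p4,p5,p7,p8,p10,p11,p12}.
Split {p1,p2,p4,p5,p7,p8,p10,p11,p12} by δ(·,x) → {p2,p5,p7,p8,p10,p11,p12} and {p1,p4}.
On input x, block {p2,p5,p7,p8,p10,p11,p12} splits into {p5,p8,p10,p11,p12} and {p2,p7}.
Split {p5,p8,p10,p11,p12} by δ(·,x) → {p5,p8,p11,p12} and {p10}.
Split {p5,p8,p11,p12} by δ(·,x) → {p5,p11} and {p8,p12}.
Refine {p5,p11} on symbol y: members go to different blocks, giving {p5} and {p11}.
Refine {p1,p4} on symbol y: members go to different blocks, giving {p1} and {p4}.
On input x, block {p2,p7} splits into {p2} and {p7}.
No further refinement is possible. Final partition (9 blocks): {p6} | {p5} | {p1} | {p2} | {p10} | {p8,p12} | {p11} | {p4} | {p7}.
p12 and p1 end up in different blocks, so they are distinguishable. For instance, the string 'x' is accepted from only p1.

No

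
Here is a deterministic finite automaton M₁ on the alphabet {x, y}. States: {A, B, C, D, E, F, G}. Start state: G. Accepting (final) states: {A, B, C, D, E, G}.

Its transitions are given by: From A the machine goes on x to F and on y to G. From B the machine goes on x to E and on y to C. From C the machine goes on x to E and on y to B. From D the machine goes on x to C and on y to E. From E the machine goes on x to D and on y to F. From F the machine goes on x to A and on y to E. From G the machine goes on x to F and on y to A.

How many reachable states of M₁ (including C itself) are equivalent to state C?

2

All states are reachable from the start state.
Start with accepting vs non-accepting: {A,B,C,D,E,G} | {F}.
On input x, block {A,B,C,D,E,G} splits into {B,C,D,E} and {A,G}.
Split {B,C,D,E} by δ(·,y) → {B,C,D} and {E}.
On input x, block {B,C,D} splits into {B,C} and {D}.
No further refinement is possible. Final partition (5 blocks): {B,C} | {F} | {A,G} | {E} | {D}.
State C belongs to the block {B,C}, which has 2 states.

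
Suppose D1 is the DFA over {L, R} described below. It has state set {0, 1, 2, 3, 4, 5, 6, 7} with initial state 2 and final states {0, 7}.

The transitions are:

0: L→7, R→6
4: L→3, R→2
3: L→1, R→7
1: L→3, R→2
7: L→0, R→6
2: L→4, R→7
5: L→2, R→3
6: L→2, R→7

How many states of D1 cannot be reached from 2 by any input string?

1

BFS from 2 reaches {0, 1, 2, 3, 4, 6, 7}; the 1 state(s) 5 are never visited.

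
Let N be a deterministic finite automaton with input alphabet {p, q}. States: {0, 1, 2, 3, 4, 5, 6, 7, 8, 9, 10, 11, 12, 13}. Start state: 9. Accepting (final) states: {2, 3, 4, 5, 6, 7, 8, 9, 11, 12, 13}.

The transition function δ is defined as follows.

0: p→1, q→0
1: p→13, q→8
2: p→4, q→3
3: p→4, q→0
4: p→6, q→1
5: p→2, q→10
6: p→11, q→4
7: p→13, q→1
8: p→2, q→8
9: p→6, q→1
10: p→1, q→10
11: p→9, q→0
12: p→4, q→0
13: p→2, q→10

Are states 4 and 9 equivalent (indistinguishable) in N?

Reachable states from the start: {0,1,2,3,4,6,8,9,10,11,13}. Unreachable: {5,7,12} — drop them.
Initial partition by acceptance: {2,3,4,6,8,9,11,13} | {0,1,10}.
Split {2,3,4,6,8,9,11,13} by δ(·,q) → {3,4,9,11,13} and {2,6,8}.
Refine {3,4,9,11,13} on symbol p: members go to different blocks, giving {4,9,13} and {3,11}.
Split {0,1,10} by δ(·,p) → {0,10} and {1}.
On input q, block {4,9,13} splits into {4,9} and {13}.
On input p, block {2,6,8} splits into {2} and {6} and {8}.
Stable partition: {4,9} | {0,10} | {2} | {3,11} | {1} | {13} | {6} | {8} — 8 equivalence classes.
4 and 9 lie in the same block of the stable partition, so they are equivalent — no string distinguishes them.

Yes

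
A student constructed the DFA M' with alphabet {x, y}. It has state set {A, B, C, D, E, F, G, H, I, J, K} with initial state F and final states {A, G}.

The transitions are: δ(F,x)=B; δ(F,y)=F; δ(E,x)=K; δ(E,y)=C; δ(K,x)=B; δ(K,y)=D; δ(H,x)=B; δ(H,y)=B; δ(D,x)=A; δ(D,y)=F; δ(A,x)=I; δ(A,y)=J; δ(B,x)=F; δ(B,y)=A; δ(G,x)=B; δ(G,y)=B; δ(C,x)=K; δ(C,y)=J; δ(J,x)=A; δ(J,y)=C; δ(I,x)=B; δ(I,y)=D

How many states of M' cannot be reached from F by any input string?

BFS from F reaches {A, B, C, D, F, I, J, K}; the 3 state(s) E, G, H are never visited.

3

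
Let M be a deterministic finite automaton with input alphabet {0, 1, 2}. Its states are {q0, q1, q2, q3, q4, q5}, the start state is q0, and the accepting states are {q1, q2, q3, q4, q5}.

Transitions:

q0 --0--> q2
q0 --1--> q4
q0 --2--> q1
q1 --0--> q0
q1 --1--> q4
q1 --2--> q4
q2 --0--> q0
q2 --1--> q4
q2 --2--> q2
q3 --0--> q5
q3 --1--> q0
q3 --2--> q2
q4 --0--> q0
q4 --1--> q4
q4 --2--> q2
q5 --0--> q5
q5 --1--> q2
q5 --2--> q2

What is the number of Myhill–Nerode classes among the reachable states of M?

First remove the unreachable states {q3,q5}; 4 states remain.
P0 = {q1,q2,q4} | {q0}.
No further refinement is possible. Final partition (2 blocks): {q1,q2,q4} | {q0}.

2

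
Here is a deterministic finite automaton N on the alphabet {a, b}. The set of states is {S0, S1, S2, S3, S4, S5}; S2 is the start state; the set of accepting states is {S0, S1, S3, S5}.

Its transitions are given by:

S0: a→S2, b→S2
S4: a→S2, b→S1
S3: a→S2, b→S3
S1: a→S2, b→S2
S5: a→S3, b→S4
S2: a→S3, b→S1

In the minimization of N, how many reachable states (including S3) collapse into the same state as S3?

States {S0,S4,S5} cannot be reached from the start state, so discard them.
P0 = {S1,S3} | {S2}.
Split {S1,S3} by δ(·,b) → {S1} and {S3}.
Stable partition: {S1} | {S2} | {S3} — 3 equivalence classes.
State S3 belongs to the block {S3}, which has 1 states.

1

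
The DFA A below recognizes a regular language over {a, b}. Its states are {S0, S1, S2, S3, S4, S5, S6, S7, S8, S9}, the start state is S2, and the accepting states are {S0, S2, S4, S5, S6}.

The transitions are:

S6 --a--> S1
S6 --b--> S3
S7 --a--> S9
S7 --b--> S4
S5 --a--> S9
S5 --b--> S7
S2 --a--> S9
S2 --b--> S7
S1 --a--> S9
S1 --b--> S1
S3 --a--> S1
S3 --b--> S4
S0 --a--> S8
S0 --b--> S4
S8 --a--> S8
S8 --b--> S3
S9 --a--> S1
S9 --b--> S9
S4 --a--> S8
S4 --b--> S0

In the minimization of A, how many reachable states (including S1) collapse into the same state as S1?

2

First remove the unreachable states {S5,S6}; 8 states remain.
Initial partition by acceptance: {S0,S2,S4} | {S1,S3,S7,S8,S9}.
Split {S0,S2,S4} by δ(·,b) → {S0,S4} and {S2}.
Refine {S1,S3,S7,S8,S9} on symbol b: members go to different blocks, giving {S1,S8,S9} and {S3,S7}.
On input b, block {S1,S8,S9} splits into {S1,S9} and {S8}.
Stable partition: {S0,S4} | {S1,S9} | {S2} | {S3,S7} | {S8} — 5 equivalence classes.
The equivalence class containing S1 is {S1,S9}, of size 2.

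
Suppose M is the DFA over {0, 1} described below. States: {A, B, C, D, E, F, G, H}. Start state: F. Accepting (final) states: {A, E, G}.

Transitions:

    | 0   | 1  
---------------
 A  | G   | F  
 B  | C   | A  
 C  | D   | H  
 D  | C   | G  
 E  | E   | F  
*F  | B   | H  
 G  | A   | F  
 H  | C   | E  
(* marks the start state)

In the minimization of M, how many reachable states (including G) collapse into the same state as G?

3

All states are reachable from the start state.
P0 = {A,E,G} | {B,C,D,F,H}.
Split {B,C,D,F,H} by δ(·,1) → {B,D,H} and {C,F}.
The partition is now stable with 3 blocks: {A,E,G} | {B,D,H} | {C,F}.
State G belongs to the block {A,E,G}, which has 3 states.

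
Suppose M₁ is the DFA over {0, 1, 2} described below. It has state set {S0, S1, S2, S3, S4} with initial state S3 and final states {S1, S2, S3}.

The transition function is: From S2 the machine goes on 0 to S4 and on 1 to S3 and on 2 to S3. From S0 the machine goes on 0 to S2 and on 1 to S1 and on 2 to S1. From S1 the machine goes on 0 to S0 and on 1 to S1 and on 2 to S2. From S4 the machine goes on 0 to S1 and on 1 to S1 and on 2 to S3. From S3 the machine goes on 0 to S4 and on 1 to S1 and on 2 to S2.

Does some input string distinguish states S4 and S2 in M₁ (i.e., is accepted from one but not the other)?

Yes

P0 = {S1,S2,S3} | {S0,S4}.
No further refinement is possible. Final partition (2 blocks): {S1,S2,S3} | {S0,S4}.
S4 and S2 end up in different blocks, so they are distinguishable. For instance, the string 'ε' is accepted from only S2.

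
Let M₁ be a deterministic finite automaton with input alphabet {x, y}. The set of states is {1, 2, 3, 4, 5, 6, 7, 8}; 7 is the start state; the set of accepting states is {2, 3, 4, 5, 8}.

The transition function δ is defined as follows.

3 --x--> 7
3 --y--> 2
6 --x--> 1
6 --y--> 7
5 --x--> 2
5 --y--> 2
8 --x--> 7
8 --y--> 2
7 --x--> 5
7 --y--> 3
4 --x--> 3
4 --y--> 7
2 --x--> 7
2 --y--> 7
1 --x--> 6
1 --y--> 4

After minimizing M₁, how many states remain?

4

Reachable states from the start: {2,3,5,7}. Unreachable: {1,4,6,8} — drop them.
Initial partition by acceptance: {2,3,5} | {7}.
Split {2,3,5} by δ(·,x) → {2,3} and {5}.
Split {2,3} by δ(·,y) → {2} and {3}.
No further refinement is possible. Final partition (4 blocks): {2} | {7} | {5} | {3}.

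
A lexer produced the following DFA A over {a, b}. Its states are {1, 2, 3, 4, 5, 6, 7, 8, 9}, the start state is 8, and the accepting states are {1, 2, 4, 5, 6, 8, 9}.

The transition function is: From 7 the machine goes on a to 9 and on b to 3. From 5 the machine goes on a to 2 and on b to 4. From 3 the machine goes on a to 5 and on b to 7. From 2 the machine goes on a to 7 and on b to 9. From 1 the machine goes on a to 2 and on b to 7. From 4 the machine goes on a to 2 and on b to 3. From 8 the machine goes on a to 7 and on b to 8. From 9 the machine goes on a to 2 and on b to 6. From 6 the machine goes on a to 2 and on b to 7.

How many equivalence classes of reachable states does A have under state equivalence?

5

First remove the unreachable states {1}; 8 states remain.
P0 = {2,4,5,6,8,9} | {3,7}.
Refine {2,4,5,6,8,9} on symbol a: members go to different blocks, giving {4,5,6,9} and {2,8}.
On input b, block {4,5,6,9} splits into {4,6} and {5,9}.
Split {2,8} by δ(·,b) → {2} and {8}.
No further refinement is possible. Final partition (5 blocks): {4,6} | {3,7} | {2} | {5,9} | {8}.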